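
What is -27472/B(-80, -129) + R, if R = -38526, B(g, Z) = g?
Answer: -190913/5 ≈ -38183.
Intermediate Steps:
-27472/B(-80, -129) + R = -27472/(-80) - 38526 = -27472*(-1/80) - 38526 = 1717/5 - 38526 = -190913/5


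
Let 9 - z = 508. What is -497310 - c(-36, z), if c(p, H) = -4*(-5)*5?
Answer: -497410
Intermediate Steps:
z = -499 (z = 9 - 1*508 = 9 - 508 = -499)
c(p, H) = 100 (c(p, H) = 20*5 = 100)
-497310 - c(-36, z) = -497310 - 1*100 = -497310 - 100 = -497410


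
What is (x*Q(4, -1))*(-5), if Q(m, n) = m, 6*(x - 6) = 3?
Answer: -130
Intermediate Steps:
x = 13/2 (x = 6 + (⅙)*3 = 6 + ½ = 13/2 ≈ 6.5000)
(x*Q(4, -1))*(-5) = ((13/2)*4)*(-5) = 26*(-5) = -130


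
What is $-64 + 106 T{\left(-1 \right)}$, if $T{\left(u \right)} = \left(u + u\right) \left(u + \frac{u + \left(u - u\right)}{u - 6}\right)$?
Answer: $\frac{824}{7} \approx 117.71$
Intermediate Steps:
$T{\left(u \right)} = 2 u \left(u + \frac{u}{-6 + u}\right)$ ($T{\left(u \right)} = 2 u \left(u + \frac{u + 0}{-6 + u}\right) = 2 u \left(u + \frac{u}{-6 + u}\right)$)
$-64 + 106 T{\left(-1 \right)} = -64 + 106 \frac{2 \left(-1\right)^{2} \left(-5 - 1\right)}{-6 - 1} = -64 + 106 \cdot 2 \cdot 1 \frac{1}{-7} \left(-6\right) = -64 + 106 \cdot 2 \cdot 1 \left(- \frac{1}{7}\right) \left(-6\right) = -64 + 106 \cdot \frac{12}{7} = -64 + \frac{1272}{7} = \frac{824}{7}$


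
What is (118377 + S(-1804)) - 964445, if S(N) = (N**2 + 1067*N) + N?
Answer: 481676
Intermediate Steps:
S(N) = N**2 + 1068*N
(118377 + S(-1804)) - 964445 = (118377 - 1804*(1068 - 1804)) - 964445 = (118377 - 1804*(-736)) - 964445 = (118377 + 1327744) - 964445 = 1446121 - 964445 = 481676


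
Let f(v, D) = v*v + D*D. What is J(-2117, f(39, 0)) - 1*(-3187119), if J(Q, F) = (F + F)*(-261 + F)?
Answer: 7020039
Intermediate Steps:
f(v, D) = D² + v² (f(v, D) = v² + D² = D² + v²)
J(Q, F) = 2*F*(-261 + F) (J(Q, F) = (2*F)*(-261 + F) = 2*F*(-261 + F))
J(-2117, f(39, 0)) - 1*(-3187119) = 2*(0² + 39²)*(-261 + (0² + 39²)) - 1*(-3187119) = 2*(0 + 1521)*(-261 + (0 + 1521)) + 3187119 = 2*1521*(-261 + 1521) + 3187119 = 2*1521*1260 + 3187119 = 3832920 + 3187119 = 7020039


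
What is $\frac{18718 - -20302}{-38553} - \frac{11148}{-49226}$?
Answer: $- \frac{745504838}{948904989} \approx -0.78565$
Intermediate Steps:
$\frac{18718 - -20302}{-38553} - \frac{11148}{-49226} = \left(18718 + 20302\right) \left(- \frac{1}{38553}\right) - - \frac{5574}{24613} = 39020 \left(- \frac{1}{38553}\right) + \frac{5574}{24613} = - \frac{39020}{38553} + \frac{5574}{24613} = - \frac{745504838}{948904989}$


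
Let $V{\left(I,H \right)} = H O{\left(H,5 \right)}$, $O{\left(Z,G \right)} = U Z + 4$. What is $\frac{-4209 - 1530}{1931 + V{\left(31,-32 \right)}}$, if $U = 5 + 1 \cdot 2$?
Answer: $- \frac{5739}{8971} \approx -0.63973$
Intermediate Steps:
$U = 7$ ($U = 5 + 2 = 7$)
$O{\left(Z,G \right)} = 4 + 7 Z$ ($O{\left(Z,G \right)} = 7 Z + 4 = 4 + 7 Z$)
$V{\left(I,H \right)} = H \left(4 + 7 H\right)$
$\frac{-4209 - 1530}{1931 + V{\left(31,-32 \right)}} = \frac{-4209 - 1530}{1931 - 32 \left(4 + 7 \left(-32\right)\right)} = - \frac{5739}{1931 - 32 \left(4 - 224\right)} = - \frac{5739}{1931 - -7040} = - \frac{5739}{1931 + 7040} = - \frac{5739}{8971}$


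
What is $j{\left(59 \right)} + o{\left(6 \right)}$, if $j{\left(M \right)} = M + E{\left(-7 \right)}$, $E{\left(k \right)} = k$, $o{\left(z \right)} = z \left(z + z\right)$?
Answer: $124$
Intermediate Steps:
$o{\left(z \right)} = 2 z^{2}$ ($o{\left(z \right)} = z 2 z = 2 z^{2}$)
$j{\left(M \right)} = -7 + M$ ($j{\left(M \right)} = M - 7 = -7 + M$)
$j{\left(59 \right)} + o{\left(6 \right)} = \left(-7 + 59\right) + 2 \cdot 6^{2} = 52 + 2 \cdot 36 = 52 + 72 = 124$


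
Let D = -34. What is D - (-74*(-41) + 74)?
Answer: -3142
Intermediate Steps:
D - (-74*(-41) + 74) = -34 - (-74*(-41) + 74) = -34 - (3034 + 74) = -34 - 1*3108 = -34 - 3108 = -3142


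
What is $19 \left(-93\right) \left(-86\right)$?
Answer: $151962$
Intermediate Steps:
$19 \left(-93\right) \left(-86\right) = \left(-1767\right) \left(-86\right) = 151962$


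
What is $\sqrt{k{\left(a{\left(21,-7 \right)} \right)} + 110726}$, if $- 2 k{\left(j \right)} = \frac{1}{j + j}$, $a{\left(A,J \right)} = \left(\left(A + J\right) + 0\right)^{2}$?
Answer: $\frac{\sqrt{86809183}}{28} \approx 332.76$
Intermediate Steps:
$a{\left(A,J \right)} = \left(A + J\right)^{2}$
$k{\left(j \right)} = - \frac{1}{4 j}$ ($k{\left(j \right)} = - \frac{1}{2 \left(j + j\right)} = - \frac{1}{2 \cdot 2 j} = - \frac{\frac{1}{2} \frac{1}{j}}{2} = - \frac{1}{4 j}$)
$\sqrt{k{\left(a{\left(21,-7 \right)} \right)} + 110726} = \sqrt{- \frac{1}{4 \left(21 - 7\right)^{2}} + 110726} = \sqrt{- \frac{1}{4 \cdot 14^{2}} + 110726} = \sqrt{- \frac{1}{4 \cdot 196} + 110726} = \sqrt{\left(- \frac{1}{4}\right) \frac{1}{196} + 110726} = \sqrt{- \frac{1}{784} + 110726} = \sqrt{\frac{86809183}{784}} = \frac{\sqrt{86809183}}{28}$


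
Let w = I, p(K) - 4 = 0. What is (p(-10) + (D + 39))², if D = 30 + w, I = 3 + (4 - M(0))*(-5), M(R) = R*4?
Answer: 3136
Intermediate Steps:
p(K) = 4 (p(K) = 4 + 0 = 4)
M(R) = 4*R
I = -17 (I = 3 + (4 - 4*0)*(-5) = 3 + (4 - 1*0)*(-5) = 3 + (4 + 0)*(-5) = 3 + 4*(-5) = 3 - 20 = -17)
w = -17
D = 13 (D = 30 - 17 = 13)
(p(-10) + (D + 39))² = (4 + (13 + 39))² = (4 + 52)² = 56² = 3136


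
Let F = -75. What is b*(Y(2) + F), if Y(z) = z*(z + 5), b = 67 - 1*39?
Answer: -1708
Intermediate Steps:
b = 28 (b = 67 - 39 = 28)
Y(z) = z*(5 + z)
b*(Y(2) + F) = 28*(2*(5 + 2) - 75) = 28*(2*7 - 75) = 28*(14 - 75) = 28*(-61) = -1708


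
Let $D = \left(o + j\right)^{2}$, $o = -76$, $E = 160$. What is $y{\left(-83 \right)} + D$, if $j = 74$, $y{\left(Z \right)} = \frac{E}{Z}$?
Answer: $\frac{172}{83} \approx 2.0723$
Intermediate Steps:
$y{\left(Z \right)} = \frac{160}{Z}$
$D = 4$ ($D = \left(-76 + 74\right)^{2} = \left(-2\right)^{2} = 4$)
$y{\left(-83 \right)} + D = \frac{160}{-83} + 4 = 160 \left(- \frac{1}{83}\right) + 4 = - \frac{160}{83} + 4 = \frac{172}{83}$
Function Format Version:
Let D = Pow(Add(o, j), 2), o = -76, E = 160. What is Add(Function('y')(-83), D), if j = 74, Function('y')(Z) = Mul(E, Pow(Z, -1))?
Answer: Rational(172, 83) ≈ 2.0723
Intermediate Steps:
Function('y')(Z) = Mul(160, Pow(Z, -1))
D = 4 (D = Pow(Add(-76, 74), 2) = Pow(-2, 2) = 4)
Add(Function('y')(-83), D) = Add(Mul(160, Pow(-83, -1)), 4) = Add(Mul(160, Rational(-1, 83)), 4) = Add(Rational(-160, 83), 4) = Rational(172, 83)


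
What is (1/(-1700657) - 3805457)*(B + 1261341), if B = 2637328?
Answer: -25231316697174532250/1700657 ≈ -1.4836e+13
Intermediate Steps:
(1/(-1700657) - 3805457)*(B + 1261341) = (1/(-1700657) - 3805457)*(2637328 + 1261341) = (-1/1700657 - 3805457)*3898669 = -6471777085250/1700657*3898669 = -25231316697174532250/1700657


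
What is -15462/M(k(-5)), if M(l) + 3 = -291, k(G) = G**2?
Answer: 2577/49 ≈ 52.592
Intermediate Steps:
M(l) = -294 (M(l) = -3 - 291 = -294)
-15462/M(k(-5)) = -15462/(-294) = -15462*(-1/294) = 2577/49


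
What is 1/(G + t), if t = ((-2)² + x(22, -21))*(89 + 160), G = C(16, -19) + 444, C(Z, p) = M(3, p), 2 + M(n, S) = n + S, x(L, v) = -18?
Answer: -1/3060 ≈ -0.00032680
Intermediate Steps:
M(n, S) = -2 + S + n (M(n, S) = -2 + (n + S) = -2 + (S + n) = -2 + S + n)
C(Z, p) = 1 + p (C(Z, p) = -2 + p + 3 = 1 + p)
G = 426 (G = (1 - 19) + 444 = -18 + 444 = 426)
t = -3486 (t = ((-2)² - 18)*(89 + 160) = (4 - 18)*249 = -14*249 = -3486)
1/(G + t) = 1/(426 - 3486) = 1/(-3060) = -1/3060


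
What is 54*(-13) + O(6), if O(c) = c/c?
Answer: -701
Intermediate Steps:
O(c) = 1
54*(-13) + O(6) = 54*(-13) + 1 = -702 + 1 = -701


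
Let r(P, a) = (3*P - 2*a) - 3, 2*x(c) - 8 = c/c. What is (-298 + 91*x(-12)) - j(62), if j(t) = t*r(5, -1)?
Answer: -1513/2 ≈ -756.50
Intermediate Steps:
x(c) = 9/2 (x(c) = 4 + (c/c)/2 = 4 + (½)*1 = 4 + ½ = 9/2)
r(P, a) = -3 - 2*a + 3*P (r(P, a) = (-2*a + 3*P) - 3 = -3 - 2*a + 3*P)
j(t) = 14*t (j(t) = t*(-3 - 2*(-1) + 3*5) = t*(-3 + 2 + 15) = t*14 = 14*t)
(-298 + 91*x(-12)) - j(62) = (-298 + 91*(9/2)) - 14*62 = (-298 + 819/2) - 1*868 = 223/2 - 868 = -1513/2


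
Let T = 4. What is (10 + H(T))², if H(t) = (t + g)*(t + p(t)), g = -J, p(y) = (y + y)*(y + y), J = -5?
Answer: 386884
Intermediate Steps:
p(y) = 4*y² (p(y) = (2*y)*(2*y) = 4*y²)
g = 5 (g = -1*(-5) = 5)
H(t) = (5 + t)*(t + 4*t²) (H(t) = (t + 5)*(t + 4*t²) = (5 + t)*(t + 4*t²))
(10 + H(T))² = (10 + 4*(5 + 4*4² + 21*4))² = (10 + 4*(5 + 4*16 + 84))² = (10 + 4*(5 + 64 + 84))² = (10 + 4*153)² = (10 + 612)² = 622² = 386884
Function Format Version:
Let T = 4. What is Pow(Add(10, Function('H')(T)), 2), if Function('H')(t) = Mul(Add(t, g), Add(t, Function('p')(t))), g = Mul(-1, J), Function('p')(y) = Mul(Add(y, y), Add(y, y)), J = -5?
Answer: 386884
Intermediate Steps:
Function('p')(y) = Mul(4, Pow(y, 2)) (Function('p')(y) = Mul(Mul(2, y), Mul(2, y)) = Mul(4, Pow(y, 2)))
g = 5 (g = Mul(-1, -5) = 5)
Function('H')(t) = Mul(Add(5, t), Add(t, Mul(4, Pow(t, 2)))) (Function('H')(t) = Mul(Add(t, 5), Add(t, Mul(4, Pow(t, 2)))) = Mul(Add(5, t), Add(t, Mul(4, Pow(t, 2)))))
Pow(Add(10, Function('H')(T)), 2) = Pow(Add(10, Mul(4, Add(5, Mul(4, Pow(4, 2)), Mul(21, 4)))), 2) = Pow(Add(10, Mul(4, Add(5, Mul(4, 16), 84))), 2) = Pow(Add(10, Mul(4, Add(5, 64, 84))), 2) = Pow(Add(10, Mul(4, 153)), 2) = Pow(Add(10, 612), 2) = Pow(622, 2) = 386884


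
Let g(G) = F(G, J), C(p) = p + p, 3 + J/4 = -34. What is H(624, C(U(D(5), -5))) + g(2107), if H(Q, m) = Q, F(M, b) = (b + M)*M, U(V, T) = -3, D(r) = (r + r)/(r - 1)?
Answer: 4128237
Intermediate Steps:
J = -148 (J = -12 + 4*(-34) = -12 - 136 = -148)
D(r) = 2*r/(-1 + r) (D(r) = (2*r)/(-1 + r) = 2*r/(-1 + r))
C(p) = 2*p
F(M, b) = M*(M + b) (F(M, b) = (M + b)*M = M*(M + b))
g(G) = G*(-148 + G) (g(G) = G*(G - 148) = G*(-148 + G))
H(624, C(U(D(5), -5))) + g(2107) = 624 + 2107*(-148 + 2107) = 624 + 2107*1959 = 624 + 4127613 = 4128237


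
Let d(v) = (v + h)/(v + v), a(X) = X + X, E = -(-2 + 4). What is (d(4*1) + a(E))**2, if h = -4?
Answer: 16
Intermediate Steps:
E = -2 (E = -1*2 = -2)
a(X) = 2*X
d(v) = (-4 + v)/(2*v) (d(v) = (v - 4)/(v + v) = (-4 + v)/((2*v)) = (-4 + v)*(1/(2*v)) = (-4 + v)/(2*v))
(d(4*1) + a(E))**2 = ((-4 + 4*1)/(2*((4*1))) + 2*(-2))**2 = ((1/2)*(-4 + 4)/4 - 4)**2 = ((1/2)*(1/4)*0 - 4)**2 = (0 - 4)**2 = (-4)**2 = 16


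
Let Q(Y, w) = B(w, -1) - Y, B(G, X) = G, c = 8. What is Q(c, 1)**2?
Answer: 49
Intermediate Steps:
Q(Y, w) = w - Y
Q(c, 1)**2 = (1 - 1*8)**2 = (1 - 8)**2 = (-7)**2 = 49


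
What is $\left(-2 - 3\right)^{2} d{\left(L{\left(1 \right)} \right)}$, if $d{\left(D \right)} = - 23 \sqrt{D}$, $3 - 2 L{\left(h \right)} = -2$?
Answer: $- \frac{575 \sqrt{10}}{2} \approx -909.16$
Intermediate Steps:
$L{\left(h \right)} = \frac{5}{2}$ ($L{\left(h \right)} = \frac{3}{2} - -1 = \frac{3}{2} + 1 = \frac{5}{2}$)
$\left(-2 - 3\right)^{2} d{\left(L{\left(1 \right)} \right)} = \left(-2 - 3\right)^{2} \left(- 23 \sqrt{\frac{5}{2}}\right) = \left(-2 - 3\right)^{2} \left(- 23 \frac{\sqrt{10}}{2}\right) = \left(-5\right)^{2} \left(- \frac{23 \sqrt{10}}{2}\right) = 25 \left(- \frac{23 \sqrt{10}}{2}\right) = - \frac{575 \sqrt{10}}{2}$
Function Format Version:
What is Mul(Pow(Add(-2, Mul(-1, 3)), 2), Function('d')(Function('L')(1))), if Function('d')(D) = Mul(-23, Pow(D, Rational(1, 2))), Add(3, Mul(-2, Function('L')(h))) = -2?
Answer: Mul(Rational(-575, 2), Pow(10, Rational(1, 2))) ≈ -909.16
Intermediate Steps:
Function('L')(h) = Rational(5, 2) (Function('L')(h) = Add(Rational(3, 2), Mul(Rational(-1, 2), -2)) = Add(Rational(3, 2), 1) = Rational(5, 2))
Mul(Pow(Add(-2, Mul(-1, 3)), 2), Function('d')(Function('L')(1))) = Mul(Pow(Add(-2, Mul(-1, 3)), 2), Mul(-23, Pow(Rational(5, 2), Rational(1, 2)))) = Mul(Pow(Add(-2, -3), 2), Mul(-23, Mul(Rational(1, 2), Pow(10, Rational(1, 2))))) = Mul(Pow(-5, 2), Mul(Rational(-23, 2), Pow(10, Rational(1, 2)))) = Mul(25, Mul(Rational(-23, 2), Pow(10, Rational(1, 2)))) = Mul(Rational(-575, 2), Pow(10, Rational(1, 2)))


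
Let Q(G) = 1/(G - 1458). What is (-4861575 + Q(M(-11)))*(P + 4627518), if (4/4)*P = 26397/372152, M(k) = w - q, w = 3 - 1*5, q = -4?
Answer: -1741441162821308625819/77407616 ≈ -2.2497e+13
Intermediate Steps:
w = -2 (w = 3 - 5 = -2)
M(k) = 2 (M(k) = -2 - 1*(-4) = -2 + 4 = 2)
Q(G) = 1/(-1458 + G)
P = 26397/372152 ≈ 0.070931
(-4861575 + Q(M(-11)))*(P + 4627518) = (-4861575 + 1/(-1458 + 2))*(26397/372152 + 4627518) = (-4861575 + 1/(-1456))*(1722140105133/372152) = (-4861575 - 1/1456)*(1722140105133/372152) = -7078453201/1456*1722140105133/372152 = -1741441162821308625819/77407616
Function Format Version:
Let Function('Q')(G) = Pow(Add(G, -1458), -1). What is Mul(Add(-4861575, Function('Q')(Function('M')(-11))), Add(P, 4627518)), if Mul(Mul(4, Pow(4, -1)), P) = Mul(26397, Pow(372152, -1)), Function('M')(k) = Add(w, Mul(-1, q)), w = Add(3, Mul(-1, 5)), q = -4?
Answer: Rational(-1741441162821308625819, 77407616) ≈ -2.2497e+13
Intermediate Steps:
w = -2 (w = Add(3, -5) = -2)
Function('M')(k) = 2 (Function('M')(k) = Add(-2, Mul(-1, -4)) = Add(-2, 4) = 2)
Function('Q')(G) = Pow(Add(-1458, G), -1)
P = Rational(26397, 372152) (P = Mul(26397, Pow(372152, -1)) = Mul(26397, Rational(1, 372152)) = Rational(26397, 372152) ≈ 0.070931)
Mul(Add(-4861575, Function('Q')(Function('M')(-11))), Add(P, 4627518)) = Mul(Add(-4861575, Pow(Add(-1458, 2), -1)), Add(Rational(26397, 372152), 4627518)) = Mul(Add(-4861575, Pow(-1456, -1)), Rational(1722140105133, 372152)) = Mul(Add(-4861575, Rational(-1, 1456)), Rational(1722140105133, 372152)) = Mul(Rational(-7078453201, 1456), Rational(1722140105133, 372152)) = Rational(-1741441162821308625819, 77407616)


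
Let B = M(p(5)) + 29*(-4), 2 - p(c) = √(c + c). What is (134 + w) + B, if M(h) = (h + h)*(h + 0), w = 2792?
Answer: 2838 - 8*√10 ≈ 2812.7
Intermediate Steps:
p(c) = 2 - √2*√c (p(c) = 2 - √(c + c) = 2 - √(2*c) = 2 - √2*√c)
M(h) = 2*h² (M(h) = (2*h)*h = 2*h²)
B = -116 + 2*(2 - √10)² (B = 2*(2 - √2*√5)² + 29*(-4) = 2*(2 - √10)² - 116 = -116 + 2*(2 - √10)² ≈ -113.30)
(134 + w) + B = (134 + 2792) + (-88 - 8*√10) = 2926 + (-88 - 8*√10) = 2838 - 8*√10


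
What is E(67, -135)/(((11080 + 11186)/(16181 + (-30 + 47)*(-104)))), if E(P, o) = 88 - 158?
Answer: -504455/11133 ≈ -45.312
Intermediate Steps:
E(P, o) = -70
E(67, -135)/(((11080 + 11186)/(16181 + (-30 + 47)*(-104)))) = -70*(16181 + (-30 + 47)*(-104))/(11080 + 11186) = -70/(22266/(16181 + 17*(-104))) = -70/(22266/(16181 - 1768)) = -70/(22266/14413) = -70/(22266*(1/14413)) = -70/22266/14413 = -70*14413/22266 = -504455/11133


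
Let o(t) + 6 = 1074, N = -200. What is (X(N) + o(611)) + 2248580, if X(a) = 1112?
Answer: 2250760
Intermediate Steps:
o(t) = 1068 (o(t) = -6 + 1074 = 1068)
(X(N) + o(611)) + 2248580 = (1112 + 1068) + 2248580 = 2180 + 2248580 = 2250760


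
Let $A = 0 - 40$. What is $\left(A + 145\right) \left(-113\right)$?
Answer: $-11865$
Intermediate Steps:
$A = -40$
$\left(A + 145\right) \left(-113\right) = \left(-40 + 145\right) \left(-113\right) = 105 \left(-113\right) = -11865$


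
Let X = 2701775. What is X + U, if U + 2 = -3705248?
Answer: -1003475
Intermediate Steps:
U = -3705250 (U = -2 - 3705248 = -3705250)
X + U = 2701775 - 3705250 = -1003475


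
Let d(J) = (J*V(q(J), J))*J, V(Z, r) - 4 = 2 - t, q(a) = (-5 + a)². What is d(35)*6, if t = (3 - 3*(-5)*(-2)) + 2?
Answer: 227850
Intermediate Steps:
t = -25 (t = (3 + 15*(-2)) + 2 = (3 - 30) + 2 = -27 + 2 = -25)
V(Z, r) = 31 (V(Z, r) = 4 + (2 - 1*(-25)) = 4 + (2 + 25) = 4 + 27 = 31)
d(J) = 31*J² (d(J) = (J*31)*J = (31*J)*J = 31*J²)
d(35)*6 = (31*35²)*6 = (31*1225)*6 = 37975*6 = 227850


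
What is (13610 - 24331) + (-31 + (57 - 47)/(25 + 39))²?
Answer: -10004135/1024 ≈ -9769.7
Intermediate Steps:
(13610 - 24331) + (-31 + (57 - 47)/(25 + 39))² = -10721 + (-31 + 10/64)² = -10721 + (-31 + 10*(1/64))² = -10721 + (-31 + 5/32)² = -10721 + (-987/32)² = -10721 + 974169/1024 = -10004135/1024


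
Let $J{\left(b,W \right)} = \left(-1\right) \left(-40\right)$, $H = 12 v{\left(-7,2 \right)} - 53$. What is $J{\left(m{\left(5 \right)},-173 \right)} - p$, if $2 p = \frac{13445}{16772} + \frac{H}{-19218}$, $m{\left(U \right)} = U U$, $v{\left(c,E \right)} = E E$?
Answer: $\frac{12763736905}{322324296} \approx 39.599$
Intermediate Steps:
$v{\left(c,E \right)} = E^{2}$
$m{\left(U \right)} = U^{2}$
$H = -5$ ($H = 12 \cdot 2^{2} - 53 = 12 \cdot 4 - 53 = 48 - 53 = -5$)
$J{\left(b,W \right)} = 40$
$p = \frac{129234935}{322324296}$ ($p = \frac{\frac{13445}{16772} - \frac{5}{-19218}}{2} = \frac{13445 \cdot \frac{1}{16772} - - \frac{5}{19218}}{2} = \frac{\frac{13445}{16772} + \frac{5}{19218}}{2} = \frac{1}{2} \cdot \frac{129234935}{161162148} = \frac{129234935}{322324296} \approx 0.40095$)
$J{\left(m{\left(5 \right)},-173 \right)} - p = 40 - \frac{129234935}{322324296} = \frac{12763736905}{322324296}$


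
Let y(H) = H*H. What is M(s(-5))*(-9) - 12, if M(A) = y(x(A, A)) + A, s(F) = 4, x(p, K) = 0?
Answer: -48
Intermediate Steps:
y(H) = H**2
M(A) = A (M(A) = 0**2 + A = 0 + A = A)
M(s(-5))*(-9) - 12 = 4*(-9) - 12 = -36 - 12 = -48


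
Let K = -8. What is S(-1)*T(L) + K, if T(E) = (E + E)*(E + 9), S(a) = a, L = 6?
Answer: -188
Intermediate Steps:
T(E) = 2*E*(9 + E) (T(E) = (2*E)*(9 + E) = 2*E*(9 + E))
S(-1)*T(L) + K = -2*6*(9 + 6) - 8 = -2*6*15 - 8 = -1*180 - 8 = -180 - 8 = -188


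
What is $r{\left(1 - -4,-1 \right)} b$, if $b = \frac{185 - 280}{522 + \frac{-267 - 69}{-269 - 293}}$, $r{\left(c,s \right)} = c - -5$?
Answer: $- \frac{5339}{2937} \approx -1.8178$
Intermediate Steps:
$r{\left(c,s \right)} = 5 + c$ ($r{\left(c,s \right)} = c + 5 = 5 + c$)
$b = - \frac{5339}{29370}$ ($b = - \frac{95}{522 - \frac{336}{-562}} = - \frac{95}{522 - - \frac{168}{281}} = - \frac{95}{522 + \frac{168}{281}} = - \frac{95}{\frac{146850}{281}} = \left(-95\right) \frac{281}{146850} = - \frac{5339}{29370} \approx -0.18178$)
$r{\left(1 - -4,-1 \right)} b = \left(5 + \left(1 - -4\right)\right) \left(- \frac{5339}{29370}\right) = \left(5 + \left(1 + 4\right)\right) \left(- \frac{5339}{29370}\right) = \left(5 + 5\right) \left(- \frac{5339}{29370}\right) = 10 \left(- \frac{5339}{29370}\right) = - \frac{5339}{2937}$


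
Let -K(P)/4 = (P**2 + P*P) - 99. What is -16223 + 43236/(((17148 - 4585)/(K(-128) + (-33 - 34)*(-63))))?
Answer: -5671217929/12563 ≈ -4.5142e+5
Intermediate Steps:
K(P) = 396 - 8*P**2 (K(P) = -4*((P**2 + P*P) - 99) = -4*((P**2 + P**2) - 99) = -4*(2*P**2 - 99) = -4*(-99 + 2*P**2) = 396 - 8*P**2)
-16223 + 43236/(((17148 - 4585)/(K(-128) + (-33 - 34)*(-63)))) = -16223 + 43236/(((17148 - 4585)/((396 - 8*(-128)**2) + (-33 - 34)*(-63)))) = -16223 + 43236/((12563/((396 - 8*16384) - 67*(-63)))) = -16223 + 43236/((12563/((396 - 131072) + 4221))) = -16223 + 43236/((12563/(-130676 + 4221))) = -16223 + 43236/((12563/(-126455))) = -16223 + 43236/((12563*(-1/126455))) = -16223 + 43236/(-12563/126455) = -16223 + 43236*(-126455/12563) = -16223 - 5467408380/12563 = -5671217929/12563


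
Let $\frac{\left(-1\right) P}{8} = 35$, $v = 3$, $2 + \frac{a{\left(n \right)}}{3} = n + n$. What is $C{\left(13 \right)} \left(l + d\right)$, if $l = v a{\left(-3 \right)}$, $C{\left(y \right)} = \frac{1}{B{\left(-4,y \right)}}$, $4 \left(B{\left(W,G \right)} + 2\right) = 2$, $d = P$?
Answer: $\frac{704}{3} \approx 234.67$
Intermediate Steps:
$a{\left(n \right)} = -6 + 6 n$ ($a{\left(n \right)} = -6 + 3 \left(n + n\right) = -6 + 3 \cdot 2 n = -6 + 6 n$)
$P = -280$ ($P = \left(-8\right) 35 = -280$)
$d = -280$
$B{\left(W,G \right)} = - \frac{3}{2}$ ($B{\left(W,G \right)} = -2 + \frac{1}{4} \cdot 2 = -2 + \frac{1}{2} = - \frac{3}{2}$)
$C{\left(y \right)} = - \frac{2}{3}$ ($C{\left(y \right)} = \frac{1}{- \frac{3}{2}} = - \frac{2}{3}$)
$l = -72$ ($l = 3 \left(-6 + 6 \left(-3\right)\right) = 3 \left(-6 - 18\right) = 3 \left(-24\right) = -72$)
$C{\left(13 \right)} \left(l + d\right) = - \frac{2 \left(-72 - 280\right)}{3} = \left(- \frac{2}{3}\right) \left(-352\right) = \frac{704}{3}$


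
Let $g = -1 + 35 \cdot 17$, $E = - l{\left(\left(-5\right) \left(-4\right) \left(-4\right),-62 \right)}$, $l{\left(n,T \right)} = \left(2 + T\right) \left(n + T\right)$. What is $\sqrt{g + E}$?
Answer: $i \sqrt{7926} \approx 89.028 i$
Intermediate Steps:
$l{\left(n,T \right)} = \left(2 + T\right) \left(T + n\right)$
$E = -8520$ ($E = - (\left(-62\right)^{2} + 2 \left(-62\right) + 2 \left(-5\right) \left(-4\right) \left(-4\right) - 62 \left(-5\right) \left(-4\right) \left(-4\right)) = - (3844 - 124 + 2 \cdot 20 \left(-4\right) - 62 \cdot 20 \left(-4\right)) = - (3844 - 124 + 2 \left(-80\right) - -4960) = - (3844 - 124 - 160 + 4960) = \left(-1\right) 8520 = -8520$)
$g = 594$ ($g = -1 + 595 = 594$)
$\sqrt{g + E} = \sqrt{594 - 8520} = \sqrt{-7926} = i \sqrt{7926}$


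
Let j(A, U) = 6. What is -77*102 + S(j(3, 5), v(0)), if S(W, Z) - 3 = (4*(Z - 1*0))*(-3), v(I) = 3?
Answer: -7887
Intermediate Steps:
S(W, Z) = 3 - 12*Z (S(W, Z) = 3 + (4*(Z - 1*0))*(-3) = 3 + (4*(Z + 0))*(-3) = 3 + (4*Z)*(-3) = 3 - 12*Z)
-77*102 + S(j(3, 5), v(0)) = -77*102 + (3 - 12*3) = -7854 + (3 - 36) = -7854 - 33 = -7887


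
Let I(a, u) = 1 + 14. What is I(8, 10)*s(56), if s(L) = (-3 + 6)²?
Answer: 135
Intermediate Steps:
s(L) = 9 (s(L) = 3² = 9)
I(a, u) = 15
I(8, 10)*s(56) = 15*9 = 135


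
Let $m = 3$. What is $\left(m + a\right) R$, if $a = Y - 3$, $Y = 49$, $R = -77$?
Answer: $-3773$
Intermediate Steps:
$a = 46$ ($a = 49 - 3 = 46$)
$\left(m + a\right) R = \left(3 + 46\right) \left(-77\right) = 49 \left(-77\right) = -3773$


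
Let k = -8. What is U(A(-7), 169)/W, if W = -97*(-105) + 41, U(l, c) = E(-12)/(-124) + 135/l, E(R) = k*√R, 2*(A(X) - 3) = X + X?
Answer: -135/40904 + 2*I*√3/158503 ≈ -0.0033004 + 2.1855e-5*I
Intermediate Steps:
A(X) = 3 + X (A(X) = 3 + (X + X)/2 = 3 + (2*X)/2 = 3 + X)
E(R) = -8*√R
U(l, c) = 135/l + 4*I*√3/31 (U(l, c) = -16*I*√3/(-124) + 135/l = -16*I*√3*(-1/124) + 135/l = 4*I*√3/31 + 135/l = 135/l + 4*I*√3/31)
W = 10226 (W = 10185 + 41 = 10226)
U(A(-7), 169)/W = (135/(3 - 7) + 4*I*√3/31)/10226 = (135/(-4) + 4*I*√3/31)*(1/10226) = (135*(-¼) + 4*I*√3/31)*(1/10226) = (-135/4 + 4*I*√3/31)*(1/10226) = -135/40904 + 2*I*√3/158503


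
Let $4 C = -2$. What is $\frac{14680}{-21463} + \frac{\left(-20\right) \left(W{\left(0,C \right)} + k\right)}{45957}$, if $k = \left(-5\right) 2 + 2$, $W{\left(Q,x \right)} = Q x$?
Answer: $- \frac{671214680}{986375091} \approx -0.68049$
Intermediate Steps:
$C = - \frac{1}{2}$ ($C = \frac{1}{4} \left(-2\right) = - \frac{1}{2} \approx -0.5$)
$k = -8$ ($k = -10 + 2 = -8$)
$\frac{14680}{-21463} + \frac{\left(-20\right) \left(W{\left(0,C \right)} + k\right)}{45957} = \frac{14680}{-21463} + \frac{\left(-20\right) \left(0 \left(- \frac{1}{2}\right) - 8\right)}{45957} = 14680 \left(- \frac{1}{21463}\right) + - 20 \left(0 - 8\right) \frac{1}{45957} = - \frac{14680}{21463} + \left(-20\right) \left(-8\right) \frac{1}{45957} = - \frac{14680}{21463} + 160 \cdot \frac{1}{45957} = - \frac{14680}{21463} + \frac{160}{45957} = - \frac{671214680}{986375091}$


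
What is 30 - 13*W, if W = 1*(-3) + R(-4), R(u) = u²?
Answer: -139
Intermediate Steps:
W = 13 (W = 1*(-3) + (-4)² = -3 + 16 = 13)
30 - 13*W = 30 - 13*13 = 30 - 169 = -139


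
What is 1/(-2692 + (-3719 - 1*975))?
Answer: -1/7386 ≈ -0.00013539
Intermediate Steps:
1/(-2692 + (-3719 - 1*975)) = 1/(-2692 + (-3719 - 975)) = 1/(-2692 - 4694) = 1/(-7386) = -1/7386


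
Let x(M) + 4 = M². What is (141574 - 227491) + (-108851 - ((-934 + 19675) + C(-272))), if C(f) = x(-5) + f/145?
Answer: -30961578/145 ≈ -2.1353e+5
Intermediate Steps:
x(M) = -4 + M²
C(f) = 21 + f/145 (C(f) = (-4 + (-5)²) + f/145 = (-4 + 25) + f*(1/145) = 21 + f/145)
(141574 - 227491) + (-108851 - ((-934 + 19675) + C(-272))) = (141574 - 227491) + (-108851 - ((-934 + 19675) + (21 + (1/145)*(-272)))) = -85917 + (-108851 - (18741 + (21 - 272/145))) = -85917 + (-108851 - (18741 + 2773/145)) = -85917 + (-108851 - 1*2720218/145) = -85917 + (-108851 - 2720218/145) = -85917 - 18503613/145 = -30961578/145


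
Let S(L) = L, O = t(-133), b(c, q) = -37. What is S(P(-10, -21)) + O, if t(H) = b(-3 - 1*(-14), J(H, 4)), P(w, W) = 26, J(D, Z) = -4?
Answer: -11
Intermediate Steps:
t(H) = -37
O = -37
S(P(-10, -21)) + O = 26 - 37 = -11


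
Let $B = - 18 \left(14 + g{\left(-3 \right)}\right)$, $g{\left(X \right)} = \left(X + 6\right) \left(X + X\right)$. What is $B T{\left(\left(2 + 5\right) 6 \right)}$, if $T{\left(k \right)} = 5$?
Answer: $360$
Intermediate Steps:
$g{\left(X \right)} = 2 X \left(6 + X\right)$ ($g{\left(X \right)} = \left(6 + X\right) 2 X = 2 X \left(6 + X\right)$)
$B = 72$ ($B = - 18 \left(14 + 2 \left(-3\right) \left(6 - 3\right)\right) = - 18 \left(14 + 2 \left(-3\right) 3\right) = - 18 \left(14 - 18\right) = \left(-18\right) \left(-4\right) = 72$)
$B T{\left(\left(2 + 5\right) 6 \right)} = 72 \cdot 5 = 360$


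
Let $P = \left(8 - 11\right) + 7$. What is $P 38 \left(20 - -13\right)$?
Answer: $5016$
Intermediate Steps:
$P = 4$ ($P = -3 + 7 = 4$)
$P 38 \left(20 - -13\right) = 4 \cdot 38 \left(20 - -13\right) = 152 \left(20 + 13\right) = 152 \cdot 33 = 5016$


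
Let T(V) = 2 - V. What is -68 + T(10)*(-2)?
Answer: -52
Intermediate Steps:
-68 + T(10)*(-2) = -68 + (2 - 1*10)*(-2) = -68 + (2 - 10)*(-2) = -68 - 8*(-2) = -68 + 16 = -52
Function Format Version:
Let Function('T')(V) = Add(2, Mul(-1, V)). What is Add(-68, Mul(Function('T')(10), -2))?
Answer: -52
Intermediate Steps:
Add(-68, Mul(Function('T')(10), -2)) = Add(-68, Mul(Add(2, Mul(-1, 10)), -2)) = Add(-68, Mul(Add(2, -10), -2)) = Add(-68, Mul(-8, -2)) = Add(-68, 16) = -52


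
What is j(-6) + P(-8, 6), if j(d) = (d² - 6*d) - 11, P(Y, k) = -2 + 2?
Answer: 61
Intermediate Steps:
P(Y, k) = 0
j(d) = -11 + d² - 6*d
j(-6) + P(-8, 6) = (-11 + (-6)² - 6*(-6)) + 0 = (-11 + 36 + 36) + 0 = 61 + 0 = 61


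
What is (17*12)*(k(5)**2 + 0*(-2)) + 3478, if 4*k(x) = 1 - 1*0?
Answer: 13963/4 ≈ 3490.8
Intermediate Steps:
k(x) = 1/4 (k(x) = (1 - 1*0)/4 = (1 + 0)/4 = (1/4)*1 = 1/4)
(17*12)*(k(5)**2 + 0*(-2)) + 3478 = (17*12)*((1/4)**2 + 0*(-2)) + 3478 = 204*(1/16 + 0) + 3478 = 204*(1/16) + 3478 = 51/4 + 3478 = 13963/4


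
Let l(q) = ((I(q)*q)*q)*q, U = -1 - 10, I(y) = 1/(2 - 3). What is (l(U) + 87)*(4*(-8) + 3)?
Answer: -41122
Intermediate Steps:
I(y) = -1 (I(y) = 1/(-1) = -1)
U = -11
l(q) = -q³ (l(q) = ((-q)*q)*q = (-q²)*q = -q³)
(l(U) + 87)*(4*(-8) + 3) = (-1*(-11)³ + 87)*(4*(-8) + 3) = (-1*(-1331) + 87)*(-32 + 3) = (1331 + 87)*(-29) = 1418*(-29) = -41122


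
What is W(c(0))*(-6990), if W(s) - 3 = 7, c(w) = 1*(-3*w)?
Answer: -69900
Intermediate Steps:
c(w) = -3*w
W(s) = 10 (W(s) = 3 + 7 = 10)
W(c(0))*(-6990) = 10*(-6990) = -69900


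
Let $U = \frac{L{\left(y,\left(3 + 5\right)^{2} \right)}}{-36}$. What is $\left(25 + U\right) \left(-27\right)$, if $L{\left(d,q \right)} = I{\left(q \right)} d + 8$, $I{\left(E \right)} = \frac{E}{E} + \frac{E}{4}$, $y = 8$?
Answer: $-567$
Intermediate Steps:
$I{\left(E \right)} = 1 + \frac{E}{4}$ ($I{\left(E \right)} = 1 + E \frac{1}{4} = 1 + \frac{E}{4}$)
$L{\left(d,q \right)} = 8 + d \left(1 + \frac{q}{4}\right)$ ($L{\left(d,q \right)} = \left(1 + \frac{q}{4}\right) d + 8 = d \left(1 + \frac{q}{4}\right) + 8 = 8 + d \left(1 + \frac{q}{4}\right)$)
$U = -4$ ($U = \frac{8 + \frac{1}{4} \cdot 8 \left(4 + \left(3 + 5\right)^{2}\right)}{-36} = \left(8 + \frac{1}{4} \cdot 8 \left(4 + 8^{2}\right)\right) \left(- \frac{1}{36}\right) = \left(8 + \frac{1}{4} \cdot 8 \left(4 + 64\right)\right) \left(- \frac{1}{36}\right) = \left(8 + \frac{1}{4} \cdot 8 \cdot 68\right) \left(- \frac{1}{36}\right) = \left(8 + 136\right) \left(- \frac{1}{36}\right) = 144 \left(- \frac{1}{36}\right) = -4$)
$\left(25 + U\right) \left(-27\right) = \left(25 - 4\right) \left(-27\right) = 21 \left(-27\right) = -567$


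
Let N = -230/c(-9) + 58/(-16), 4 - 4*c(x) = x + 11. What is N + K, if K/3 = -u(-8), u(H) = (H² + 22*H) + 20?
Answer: -1501/8 ≈ -187.63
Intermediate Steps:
c(x) = -7/4 - x/4 (c(x) = 1 - (x + 11)/4 = 1 - (11 + x)/4 = 1 + (-11/4 - x/4) = -7/4 - x/4)
u(H) = 20 + H² + 22*H
K = 276 (K = 3*(-(20 + (-8)² + 22*(-8))) = 3*(-(20 + 64 - 176)) = 3*(-1*(-92)) = 3*92 = 276)
N = -3709/8 (N = -230/(-7/4 - ¼*(-9)) + 58/(-16) = -230/(-7/4 + 9/4) + 58*(-1/16) = -230/½ - 29/8 = -230*2 - 29/8 = -460 - 29/8 = -3709/8 ≈ -463.63)
N + K = -3709/8 + 276 = -1501/8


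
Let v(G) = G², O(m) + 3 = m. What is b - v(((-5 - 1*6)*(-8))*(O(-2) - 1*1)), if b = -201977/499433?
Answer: -139234131449/499433 ≈ -2.7878e+5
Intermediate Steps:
O(m) = -3 + m
b = -201977/499433 (b = -201977*1/499433 = -201977/499433 ≈ -0.40441)
b - v(((-5 - 1*6)*(-8))*(O(-2) - 1*1)) = -201977/499433 - (((-5 - 1*6)*(-8))*((-3 - 2) - 1*1))² = -201977/499433 - (((-5 - 6)*(-8))*(-5 - 1))² = -201977/499433 - (-11*(-8)*(-6))² = -201977/499433 - (88*(-6))² = -201977/499433 - 1*(-528)² = -201977/499433 - 1*278784 = -201977/499433 - 278784 = -139234131449/499433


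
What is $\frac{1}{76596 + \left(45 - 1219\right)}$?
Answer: $\frac{1}{75422} \approx 1.3259 \cdot 10^{-5}$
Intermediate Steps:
$\frac{1}{76596 + \left(45 - 1219\right)} = \frac{1}{76596 - 1174} = \frac{1}{75422}$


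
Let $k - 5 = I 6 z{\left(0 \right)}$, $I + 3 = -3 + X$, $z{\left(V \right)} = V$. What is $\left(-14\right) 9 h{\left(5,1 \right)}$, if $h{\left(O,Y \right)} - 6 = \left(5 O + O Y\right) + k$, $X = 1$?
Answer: $-5166$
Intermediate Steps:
$I = -5$ ($I = -3 + \left(-3 + 1\right) = -3 - 2 = -5$)
$k = 5$ ($k = 5 + \left(-5\right) 6 \cdot 0 = 5 - 0 = 5 + 0 = 5$)
$h{\left(O,Y \right)} = 11 + 5 O + O Y$ ($h{\left(O,Y \right)} = 6 + \left(\left(5 O + O Y\right) + 5\right) = 6 + \left(5 + 5 O + O Y\right) = 11 + 5 O + O Y$)
$\left(-14\right) 9 h{\left(5,1 \right)} = \left(-14\right) 9 \left(11 + 5 \cdot 5 + 5 \cdot 1\right) = - 126 \left(11 + 25 + 5\right) = \left(-126\right) 41 = -5166$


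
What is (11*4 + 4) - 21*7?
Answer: -99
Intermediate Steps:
(11*4 + 4) - 21*7 = (44 + 4) - 147 = 48 - 147 = -99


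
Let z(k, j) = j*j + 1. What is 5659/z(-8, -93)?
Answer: 5659/8650 ≈ 0.65422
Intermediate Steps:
z(k, j) = 1 + j² (z(k, j) = j² + 1 = 1 + j²)
5659/z(-8, -93) = 5659/(1 + (-93)²) = 5659/(1 + 8649) = 5659/8650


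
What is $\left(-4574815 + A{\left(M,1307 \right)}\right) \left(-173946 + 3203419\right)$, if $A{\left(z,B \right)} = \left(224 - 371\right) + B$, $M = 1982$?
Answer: $-13855764333815$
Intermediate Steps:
$A{\left(z,B \right)} = -147 + B$
$\left(-4574815 + A{\left(M,1307 \right)}\right) \left(-173946 + 3203419\right) = \left(-4574815 + \left(-147 + 1307\right)\right) \left(-173946 + 3203419\right) = \left(-4574815 + 1160\right) 3029473 = \left(-4573655\right) 3029473 = -13855764333815$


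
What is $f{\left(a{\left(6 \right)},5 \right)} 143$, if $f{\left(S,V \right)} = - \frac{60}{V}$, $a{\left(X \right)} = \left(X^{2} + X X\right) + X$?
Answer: $-1716$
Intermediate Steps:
$a{\left(X \right)} = X + 2 X^{2}$ ($a{\left(X \right)} = \left(X^{2} + X^{2}\right) + X = 2 X^{2} + X = X + 2 X^{2}$)
$f{\left(a{\left(6 \right)},5 \right)} 143 = - \frac{60}{5} \cdot 143 = \left(-60\right) \frac{1}{5} \cdot 143 = \left(-12\right) 143 = -1716$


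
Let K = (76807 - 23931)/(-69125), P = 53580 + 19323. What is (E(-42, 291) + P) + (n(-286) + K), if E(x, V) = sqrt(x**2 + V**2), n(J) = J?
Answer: 5019597249/69125 + 3*sqrt(9605) ≈ 72910.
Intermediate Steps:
P = 72903
E(x, V) = sqrt(V**2 + x**2)
K = -52876/69125 (K = 52876*(-1/69125) = -52876/69125 ≈ -0.76493)
(E(-42, 291) + P) + (n(-286) + K) = (sqrt(291**2 + (-42)**2) + 72903) + (-286 - 52876/69125) = (sqrt(84681 + 1764) + 72903) - 19822626/69125 = (sqrt(86445) + 72903) - 19822626/69125 = (3*sqrt(9605) + 72903) - 19822626/69125 = (72903 + 3*sqrt(9605)) - 19822626/69125 = 5019597249/69125 + 3*sqrt(9605)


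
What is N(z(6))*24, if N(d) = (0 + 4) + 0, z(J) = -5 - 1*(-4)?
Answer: 96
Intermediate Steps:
z(J) = -1 (z(J) = -5 + 4 = -1)
N(d) = 4 (N(d) = 4 + 0 = 4)
N(z(6))*24 = 4*24 = 96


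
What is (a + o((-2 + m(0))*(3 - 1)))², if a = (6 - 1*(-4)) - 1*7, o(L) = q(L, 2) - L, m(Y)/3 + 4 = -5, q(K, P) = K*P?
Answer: 3025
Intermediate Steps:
m(Y) = -27 (m(Y) = -12 + 3*(-5) = -12 - 15 = -27)
o(L) = L (o(L) = L*2 - L = 2*L - L = L)
a = 3 (a = (6 + 4) - 7 = 10 - 7 = 3)
(a + o((-2 + m(0))*(3 - 1)))² = (3 + (-2 - 27)*(3 - 1))² = (3 - 29*2)² = (3 - 58)² = (-55)² = 3025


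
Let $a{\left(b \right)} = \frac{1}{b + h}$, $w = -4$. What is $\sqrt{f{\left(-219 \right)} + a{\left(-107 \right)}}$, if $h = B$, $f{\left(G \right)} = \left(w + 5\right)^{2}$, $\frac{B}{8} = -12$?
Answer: $\frac{\sqrt{41006}}{203} \approx 0.99753$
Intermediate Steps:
$B = -96$ ($B = 8 \left(-12\right) = -96$)
$f{\left(G \right)} = 1$ ($f{\left(G \right)} = \left(-4 + 5\right)^{2} = 1^{2} = 1$)
$h = -96$
$a{\left(b \right)} = \frac{1}{-96 + b}$ ($a{\left(b \right)} = \frac{1}{b - 96} = \frac{1}{-96 + b}$)
$\sqrt{f{\left(-219 \right)} + a{\left(-107 \right)}} = \sqrt{1 + \frac{1}{-96 - 107}} = \sqrt{1 + \frac{1}{-203}} = \sqrt{1 - \frac{1}{203}} = \sqrt{\frac{202}{203}} = \frac{\sqrt{41006}}{203}$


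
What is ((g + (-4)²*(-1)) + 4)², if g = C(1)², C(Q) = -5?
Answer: 169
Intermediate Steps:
g = 25 (g = (-5)² = 25)
((g + (-4)²*(-1)) + 4)² = ((25 + (-4)²*(-1)) + 4)² = ((25 + 16*(-1)) + 4)² = ((25 - 16) + 4)² = (9 + 4)² = 13² = 169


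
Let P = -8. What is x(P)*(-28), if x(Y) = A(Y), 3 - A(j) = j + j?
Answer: -532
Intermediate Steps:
A(j) = 3 - 2*j (A(j) = 3 - (j + j) = 3 - 2*j)
x(Y) = 3 - 2*Y
x(P)*(-28) = (3 - 2*(-8))*(-28) = (3 + 16)*(-28) = 19*(-28) = -532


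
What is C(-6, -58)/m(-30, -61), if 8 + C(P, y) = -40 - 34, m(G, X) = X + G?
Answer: 82/91 ≈ 0.90110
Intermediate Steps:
m(G, X) = G + X
C(P, y) = -82 (C(P, y) = -8 + (-40 - 34) = -8 - 74 = -82)
C(-6, -58)/m(-30, -61) = -82/(-30 - 61) = -82/(-91) = -82*(-1/91) = 82/91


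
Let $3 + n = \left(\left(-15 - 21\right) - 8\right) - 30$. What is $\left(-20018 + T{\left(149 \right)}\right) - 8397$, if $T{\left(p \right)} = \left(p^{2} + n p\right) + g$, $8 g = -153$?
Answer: $- \frac{141649}{8} \approx -17706.0$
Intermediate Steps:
$g = - \frac{153}{8}$ ($g = \frac{1}{8} \left(-153\right) = - \frac{153}{8} \approx -19.125$)
$n = -77$ ($n = -3 - 74 = -77$)
$T{\left(p \right)} = - \frac{153}{8} + p^{2} - 77 p$ ($T{\left(p \right)} = \left(p^{2} - 77 p\right) - \frac{153}{8} = - \frac{153}{8} + p^{2} - 77 p$)
$\left(-20018 + T{\left(149 \right)}\right) - 8397 = \left(-20018 - \left(\frac{91937}{8} - 22201\right)\right) - 8397 = \left(-20018 - - \frac{85671}{8}\right) - 8397 = \left(-20018 + \frac{85671}{8}\right) - 8397 = - \frac{74473}{8} - 8397 = - \frac{141649}{8}$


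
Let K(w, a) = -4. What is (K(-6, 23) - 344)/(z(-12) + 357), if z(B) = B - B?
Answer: -116/119 ≈ -0.97479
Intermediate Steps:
z(B) = 0
(K(-6, 23) - 344)/(z(-12) + 357) = (-4 - 344)/(0 + 357) = -348/357 = -348*1/357 = -116/119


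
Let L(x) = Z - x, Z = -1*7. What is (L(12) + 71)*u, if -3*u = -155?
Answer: 8060/3 ≈ 2686.7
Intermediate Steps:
u = 155/3 (u = -1/3*(-155) = 155/3 ≈ 51.667)
Z = -7
L(x) = -7 - x
(L(12) + 71)*u = ((-7 - 1*12) + 71)*(155/3) = ((-7 - 12) + 71)*(155/3) = (-19 + 71)*(155/3) = 52*(155/3) = 8060/3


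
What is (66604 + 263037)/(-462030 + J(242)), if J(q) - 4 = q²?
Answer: -329641/403462 ≈ -0.81703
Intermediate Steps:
J(q) = 4 + q²
(66604 + 263037)/(-462030 + J(242)) = (66604 + 263037)/(-462030 + (4 + 242²)) = 329641/(-462030 + (4 + 58564)) = 329641/(-462030 + 58568) = 329641/(-403462) = 329641*(-1/403462) = -329641/403462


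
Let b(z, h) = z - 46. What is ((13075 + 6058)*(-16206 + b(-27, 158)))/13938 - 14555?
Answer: -514333697/13938 ≈ -36902.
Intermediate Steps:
b(z, h) = -46 + z
((13075 + 6058)*(-16206 + b(-27, 158)))/13938 - 14555 = ((13075 + 6058)*(-16206 + (-46 - 27)))/13938 - 14555 = (19133*(-16206 - 73))*(1/13938) - 14555 = (19133*(-16279))*(1/13938) - 14555 = -311466107*1/13938 - 14555 = -311466107/13938 - 14555 = -514333697/13938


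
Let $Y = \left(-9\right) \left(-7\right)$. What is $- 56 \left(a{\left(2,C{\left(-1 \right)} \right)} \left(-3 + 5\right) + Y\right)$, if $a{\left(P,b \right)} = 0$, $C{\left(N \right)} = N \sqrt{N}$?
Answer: $-3528$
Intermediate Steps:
$C{\left(N \right)} = N^{\frac{3}{2}}$
$Y = 63$
$- 56 \left(a{\left(2,C{\left(-1 \right)} \right)} \left(-3 + 5\right) + Y\right) = - 56 \left(0 \left(-3 + 5\right) + 63\right) = - 56 \left(0 \cdot 2 + 63\right) = - 56 \left(0 + 63\right) = \left(-56\right) 63 = -3528$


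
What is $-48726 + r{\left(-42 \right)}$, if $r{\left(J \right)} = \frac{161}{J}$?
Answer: $- \frac{292379}{6} \approx -48730.0$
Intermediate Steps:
$-48726 + r{\left(-42 \right)} = -48726 + \frac{161}{-42} = -48726 + 161 \left(- \frac{1}{42}\right) = -48726 - \frac{23}{6} = - \frac{292379}{6}$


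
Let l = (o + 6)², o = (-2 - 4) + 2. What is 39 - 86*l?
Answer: -305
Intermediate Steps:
o = -4 (o = -6 + 2 = -4)
l = 4 (l = (-4 + 6)² = 2² = 4)
39 - 86*l = 39 - 86*4 = 39 - 344 = -305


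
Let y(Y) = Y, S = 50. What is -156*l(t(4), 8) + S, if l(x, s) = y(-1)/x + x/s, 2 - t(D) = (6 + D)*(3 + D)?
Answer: 23353/17 ≈ 1373.7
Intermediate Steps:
t(D) = 2 - (3 + D)*(6 + D) (t(D) = 2 - (6 + D)*(3 + D) = 2 - (3 + D)*(6 + D))
l(x, s) = -1/x + x/s
-156*l(t(4), 8) + S = -156*(-1/(-16 - 1*4² - 9*4) + (-16 - 1*4² - 9*4)/8) + 50 = -156*(-1/(-16 - 1*16 - 36) + (-16 - 1*16 - 36)*(⅛)) + 50 = -156*(-1/(-16 - 16 - 36) + (-16 - 16 - 36)*(⅛)) + 50 = -156*(-1/(-68) - 68*⅛) + 50 = -156*(-1*(-1/68) - 17/2) + 50 = -156*(1/68 - 17/2) + 50 = -156*(-577/68) + 50 = 22503/17 + 50 = 23353/17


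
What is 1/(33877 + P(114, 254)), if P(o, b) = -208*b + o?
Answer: -1/18841 ≈ -5.3076e-5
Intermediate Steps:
P(o, b) = o - 208*b
1/(33877 + P(114, 254)) = 1/(33877 + (114 - 208*254)) = 1/(33877 + (114 - 52832)) = 1/(33877 - 52718) = 1/(-18841) = -1/18841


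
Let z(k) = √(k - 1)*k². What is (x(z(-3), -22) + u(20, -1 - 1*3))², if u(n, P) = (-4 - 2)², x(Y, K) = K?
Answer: 196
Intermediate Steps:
z(k) = k²*√(-1 + k) (z(k) = √(-1 + k)*k² = k²*√(-1 + k))
u(n, P) = 36 (u(n, P) = (-6)² = 36)
(x(z(-3), -22) + u(20, -1 - 1*3))² = (-22 + 36)² = 14² = 196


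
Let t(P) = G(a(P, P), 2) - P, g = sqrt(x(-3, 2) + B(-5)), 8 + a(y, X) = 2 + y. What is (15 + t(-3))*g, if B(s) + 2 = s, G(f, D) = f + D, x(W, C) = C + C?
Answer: 11*I*sqrt(3) ≈ 19.053*I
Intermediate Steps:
x(W, C) = 2*C
a(y, X) = -6 + y (a(y, X) = -8 + (2 + y) = -6 + y)
G(f, D) = D + f
B(s) = -2 + s
g = I*sqrt(3) (g = sqrt(2*2 + (-2 - 5)) = sqrt(4 - 7) = sqrt(-3) = I*sqrt(3) ≈ 1.732*I)
t(P) = -4 (t(P) = (2 + (-6 + P)) - P = (-4 + P) - P = -4)
(15 + t(-3))*g = (15 - 4)*(I*sqrt(3)) = 11*(I*sqrt(3)) = 11*I*sqrt(3)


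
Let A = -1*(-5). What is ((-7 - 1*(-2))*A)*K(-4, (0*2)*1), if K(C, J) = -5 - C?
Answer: 25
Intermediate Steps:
A = 5
((-7 - 1*(-2))*A)*K(-4, (0*2)*1) = ((-7 - 1*(-2))*5)*(-5 - 1*(-4)) = ((-7 + 2)*5)*(-5 + 4) = -5*5*(-1) = -25*(-1) = 25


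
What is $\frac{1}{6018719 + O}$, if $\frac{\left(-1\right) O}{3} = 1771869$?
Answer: $\frac{1}{703112} \approx 1.4222 \cdot 10^{-6}$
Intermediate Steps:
$O = -5315607$ ($O = \left(-3\right) 1771869 = -5315607$)
$\frac{1}{6018719 + O} = \frac{1}{6018719 - 5315607} = \frac{1}{703112}$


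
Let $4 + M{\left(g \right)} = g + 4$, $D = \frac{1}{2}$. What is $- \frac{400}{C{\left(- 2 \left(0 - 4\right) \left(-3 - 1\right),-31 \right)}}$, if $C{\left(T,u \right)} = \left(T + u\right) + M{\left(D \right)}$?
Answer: $\frac{32}{5} \approx 6.4$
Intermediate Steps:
$D = \frac{1}{2} \approx 0.5$
$M{\left(g \right)} = g$ ($M{\left(g \right)} = -4 + \left(g + 4\right) = -4 + \left(4 + g\right) = g$)
$C{\left(T,u \right)} = \frac{1}{2} + T + u$ ($C{\left(T,u \right)} = \left(T + u\right) + \frac{1}{2} = \frac{1}{2} + T + u$)
$- \frac{400}{C{\left(- 2 \left(0 - 4\right) \left(-3 - 1\right),-31 \right)}} = - \frac{400}{\frac{1}{2} + - 2 \left(0 - 4\right) \left(-3 - 1\right) - 31} = - \frac{400}{\frac{1}{2} + \left(-2\right) \left(-4\right) \left(-4\right) - 31} = - \frac{400}{\frac{1}{2} + 8 \left(-4\right) - 31} = - \frac{400}{\frac{1}{2} - 32 - 31} = - \frac{400}{- \frac{125}{2}} = \left(-400\right) \left(- \frac{2}{125}\right) = \frac{32}{5}$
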